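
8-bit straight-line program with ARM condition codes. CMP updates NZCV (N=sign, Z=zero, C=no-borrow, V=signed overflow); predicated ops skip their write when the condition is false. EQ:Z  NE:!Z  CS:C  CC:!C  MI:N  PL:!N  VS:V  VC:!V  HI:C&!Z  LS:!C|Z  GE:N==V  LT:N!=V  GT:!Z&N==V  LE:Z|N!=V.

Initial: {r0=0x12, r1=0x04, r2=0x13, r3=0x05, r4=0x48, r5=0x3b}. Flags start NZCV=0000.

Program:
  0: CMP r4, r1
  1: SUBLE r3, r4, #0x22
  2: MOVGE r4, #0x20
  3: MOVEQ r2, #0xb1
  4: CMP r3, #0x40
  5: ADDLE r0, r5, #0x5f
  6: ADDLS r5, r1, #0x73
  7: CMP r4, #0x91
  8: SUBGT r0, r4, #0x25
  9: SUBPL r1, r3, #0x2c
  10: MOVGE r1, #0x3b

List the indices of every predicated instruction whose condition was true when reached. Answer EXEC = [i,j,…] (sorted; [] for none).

EXEC = [2,5,6,8,10]

0: ✓ CMP  NZCV=0010
1: · SUBLE
2: ✓ MOVGE  r4←0x20
3: · MOVEQ
4: ✓ CMP  NZCV=1000
5: ✓ ADDLE  r0←0x9a
6: ✓ ADDLS  r5←0x77
7: ✓ CMP  NZCV=1001
8: ✓ SUBGT  r0←0xfb
9: · SUBPL
10: ✓ MOVGE  r1←0x3b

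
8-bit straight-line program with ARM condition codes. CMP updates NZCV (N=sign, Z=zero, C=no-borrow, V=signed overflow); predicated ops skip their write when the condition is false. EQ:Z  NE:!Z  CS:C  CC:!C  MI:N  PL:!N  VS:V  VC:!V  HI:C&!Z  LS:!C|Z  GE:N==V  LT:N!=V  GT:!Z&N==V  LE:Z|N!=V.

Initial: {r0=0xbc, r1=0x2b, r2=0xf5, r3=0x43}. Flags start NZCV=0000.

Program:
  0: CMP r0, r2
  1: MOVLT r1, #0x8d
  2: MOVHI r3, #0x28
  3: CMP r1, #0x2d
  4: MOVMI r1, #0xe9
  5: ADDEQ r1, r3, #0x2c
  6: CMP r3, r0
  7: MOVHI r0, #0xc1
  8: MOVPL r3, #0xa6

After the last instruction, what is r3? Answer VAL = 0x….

VAL = 0x43

[0] flags=1000 → (cmp)
[1] flags=1000 LT?T → r1=0x8d
[2] flags=1000 HI?F → skip
[3] flags=0011 → (cmp)
[4] flags=0011 MI?F → skip
[5] flags=0011 EQ?F → skip
[6] flags=1001 → (cmp)
[7] flags=1001 HI?F → skip
[8] flags=1001 PL?F → skip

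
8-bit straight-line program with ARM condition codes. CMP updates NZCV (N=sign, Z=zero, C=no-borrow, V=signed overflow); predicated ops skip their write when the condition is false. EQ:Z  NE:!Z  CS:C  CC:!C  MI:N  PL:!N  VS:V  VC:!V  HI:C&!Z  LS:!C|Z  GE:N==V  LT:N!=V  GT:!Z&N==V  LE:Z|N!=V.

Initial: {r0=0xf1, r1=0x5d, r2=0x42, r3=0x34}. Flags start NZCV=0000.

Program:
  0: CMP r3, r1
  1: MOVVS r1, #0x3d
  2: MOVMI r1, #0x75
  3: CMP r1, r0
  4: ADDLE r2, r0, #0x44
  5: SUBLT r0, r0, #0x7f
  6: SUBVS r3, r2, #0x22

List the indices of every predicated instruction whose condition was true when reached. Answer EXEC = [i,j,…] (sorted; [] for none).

EXEC = [2,6]

[0] flags=1000 → (cmp)
[1] flags=1000 VS?F → skip
[2] flags=1000 MI?T → r1=0x75
[3] flags=1001 → (cmp)
[4] flags=1001 LE?F → skip
[5] flags=1001 LT?F → skip
[6] flags=1001 VS?T → r3=0x20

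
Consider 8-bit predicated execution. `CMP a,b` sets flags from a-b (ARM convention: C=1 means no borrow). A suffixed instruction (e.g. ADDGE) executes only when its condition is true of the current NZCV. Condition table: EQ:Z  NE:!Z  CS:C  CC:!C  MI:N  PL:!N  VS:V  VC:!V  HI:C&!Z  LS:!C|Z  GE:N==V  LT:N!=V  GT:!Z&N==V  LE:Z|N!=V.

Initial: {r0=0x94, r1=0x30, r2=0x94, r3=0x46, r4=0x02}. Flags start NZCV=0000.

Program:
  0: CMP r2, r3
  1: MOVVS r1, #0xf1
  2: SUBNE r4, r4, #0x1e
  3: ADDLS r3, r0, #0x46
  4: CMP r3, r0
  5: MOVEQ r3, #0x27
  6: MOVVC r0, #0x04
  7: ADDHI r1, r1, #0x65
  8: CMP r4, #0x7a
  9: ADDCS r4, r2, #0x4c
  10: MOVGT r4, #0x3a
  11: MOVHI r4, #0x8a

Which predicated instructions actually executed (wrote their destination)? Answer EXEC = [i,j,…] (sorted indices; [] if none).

EXEC = [1,2,9,11]

[0] flags=0011 → (cmp)
[1] flags=0011 VS?T → r1=0xf1
[2] flags=0011 NE?T → r4=0xe4
[3] flags=0011 LS?F → skip
[4] flags=1001 → (cmp)
[5] flags=1001 EQ?F → skip
[6] flags=1001 VC?F → skip
[7] flags=1001 HI?F → skip
[8] flags=0011 → (cmp)
[9] flags=0011 CS?T → r4=0xe0
[10] flags=0011 GT?F → skip
[11] flags=0011 HI?T → r4=0x8a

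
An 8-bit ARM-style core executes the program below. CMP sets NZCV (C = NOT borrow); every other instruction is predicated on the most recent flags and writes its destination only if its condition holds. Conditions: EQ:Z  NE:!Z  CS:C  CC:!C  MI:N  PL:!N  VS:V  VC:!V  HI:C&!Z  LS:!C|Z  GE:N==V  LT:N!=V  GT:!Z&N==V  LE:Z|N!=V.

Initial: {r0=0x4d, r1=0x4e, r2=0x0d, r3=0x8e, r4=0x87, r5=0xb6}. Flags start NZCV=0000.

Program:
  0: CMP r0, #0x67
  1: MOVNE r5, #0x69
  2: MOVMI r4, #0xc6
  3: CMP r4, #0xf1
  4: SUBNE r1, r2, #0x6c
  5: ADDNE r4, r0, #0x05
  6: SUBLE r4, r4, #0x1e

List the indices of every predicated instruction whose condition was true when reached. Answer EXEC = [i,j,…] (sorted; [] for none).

EXEC = [1,2,4,5,6]

[0] flags=1000 → (cmp)
[1] flags=1000 NE?T → r5=0x69
[2] flags=1000 MI?T → r4=0xc6
[3] flags=1000 → (cmp)
[4] flags=1000 NE?T → r1=0xa1
[5] flags=1000 NE?T → r4=0x52
[6] flags=1000 LE?T → r4=0x34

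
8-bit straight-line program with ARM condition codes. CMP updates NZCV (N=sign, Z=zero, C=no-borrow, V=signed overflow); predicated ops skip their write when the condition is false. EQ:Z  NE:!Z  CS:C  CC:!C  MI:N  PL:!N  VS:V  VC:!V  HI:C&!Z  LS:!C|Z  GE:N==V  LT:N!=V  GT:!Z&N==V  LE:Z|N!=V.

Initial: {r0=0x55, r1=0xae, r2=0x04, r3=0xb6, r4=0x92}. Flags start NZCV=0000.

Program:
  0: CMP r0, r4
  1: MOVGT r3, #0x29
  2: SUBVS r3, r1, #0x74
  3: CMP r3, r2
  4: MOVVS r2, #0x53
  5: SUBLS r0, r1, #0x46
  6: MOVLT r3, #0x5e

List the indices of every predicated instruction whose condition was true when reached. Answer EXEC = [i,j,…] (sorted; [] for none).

EXEC = [1,2]

[0] flags=1001 → (cmp)
[1] flags=1001 GT?T → r3=0x29
[2] flags=1001 VS?T → r3=0x3a
[3] flags=0010 → (cmp)
[4] flags=0010 VS?F → skip
[5] flags=0010 LS?F → skip
[6] flags=0010 LT?F → skip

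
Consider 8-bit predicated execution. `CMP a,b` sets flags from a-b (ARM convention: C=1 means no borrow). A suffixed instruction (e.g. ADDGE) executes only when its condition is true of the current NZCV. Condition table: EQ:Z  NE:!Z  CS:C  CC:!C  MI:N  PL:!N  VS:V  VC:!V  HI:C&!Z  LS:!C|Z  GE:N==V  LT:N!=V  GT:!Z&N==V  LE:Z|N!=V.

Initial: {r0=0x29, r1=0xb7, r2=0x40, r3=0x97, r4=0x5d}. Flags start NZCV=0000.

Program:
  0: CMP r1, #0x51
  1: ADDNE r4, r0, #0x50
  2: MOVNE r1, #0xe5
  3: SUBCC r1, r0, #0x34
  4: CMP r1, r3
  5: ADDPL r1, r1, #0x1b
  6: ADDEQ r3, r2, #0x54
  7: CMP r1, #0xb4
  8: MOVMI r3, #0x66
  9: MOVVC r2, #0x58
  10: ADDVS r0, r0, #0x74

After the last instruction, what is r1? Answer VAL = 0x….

0: ✓ CMP  NZCV=0011
1: ✓ ADDNE  r4←0x79
2: ✓ MOVNE  r1←0xe5
3: · SUBCC
4: ✓ CMP  NZCV=0010
5: ✓ ADDPL  r1←0x00
6: · ADDEQ
7: ✓ CMP  NZCV=0000
8: · MOVMI
9: ✓ MOVVC  r2←0x58
10: · ADDVS

VAL = 0x00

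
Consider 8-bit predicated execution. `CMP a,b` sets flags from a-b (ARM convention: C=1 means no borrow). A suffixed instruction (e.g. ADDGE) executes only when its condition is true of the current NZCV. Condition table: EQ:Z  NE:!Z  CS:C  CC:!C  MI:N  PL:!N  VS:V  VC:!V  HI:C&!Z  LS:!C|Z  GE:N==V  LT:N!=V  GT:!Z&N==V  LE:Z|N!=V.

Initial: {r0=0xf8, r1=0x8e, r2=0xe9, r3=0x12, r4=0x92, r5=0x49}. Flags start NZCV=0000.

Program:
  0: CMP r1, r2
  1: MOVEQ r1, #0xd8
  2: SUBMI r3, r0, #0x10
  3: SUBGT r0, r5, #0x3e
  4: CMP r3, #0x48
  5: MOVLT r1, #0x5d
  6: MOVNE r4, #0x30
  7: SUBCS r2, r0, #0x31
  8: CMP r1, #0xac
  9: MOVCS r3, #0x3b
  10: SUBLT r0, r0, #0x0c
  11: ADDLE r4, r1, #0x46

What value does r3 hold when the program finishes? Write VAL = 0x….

0: ✓ CMP  NZCV=1000
1: · MOVEQ
2: ✓ SUBMI  r3←0xe8
3: · SUBGT
4: ✓ CMP  NZCV=1010
5: ✓ MOVLT  r1←0x5d
6: ✓ MOVNE  r4←0x30
7: ✓ SUBCS  r2←0xc7
8: ✓ CMP  NZCV=1001
9: · MOVCS
10: · SUBLT
11: · ADDLE

VAL = 0xe8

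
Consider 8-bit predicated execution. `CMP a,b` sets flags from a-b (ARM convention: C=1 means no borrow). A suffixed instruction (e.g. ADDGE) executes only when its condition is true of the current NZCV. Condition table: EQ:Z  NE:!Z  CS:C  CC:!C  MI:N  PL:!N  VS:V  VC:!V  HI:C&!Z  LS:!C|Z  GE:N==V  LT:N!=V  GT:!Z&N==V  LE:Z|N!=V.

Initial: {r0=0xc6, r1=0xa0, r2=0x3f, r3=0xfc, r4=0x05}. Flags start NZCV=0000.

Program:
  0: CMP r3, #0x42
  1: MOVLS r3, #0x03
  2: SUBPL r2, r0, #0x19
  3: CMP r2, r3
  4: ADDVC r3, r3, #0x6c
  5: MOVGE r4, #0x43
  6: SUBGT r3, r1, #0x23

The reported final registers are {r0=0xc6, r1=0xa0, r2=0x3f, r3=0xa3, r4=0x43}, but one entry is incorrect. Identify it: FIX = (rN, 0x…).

FIX = (r3, 0x7d)

[0] flags=1010 → (cmp)
[1] flags=1010 LS?F → skip
[2] flags=1010 PL?F → skip
[3] flags=0000 → (cmp)
[4] flags=0000 VC?T → r3=0x68
[5] flags=0000 GE?T → r4=0x43
[6] flags=0000 GT?T → r3=0x7d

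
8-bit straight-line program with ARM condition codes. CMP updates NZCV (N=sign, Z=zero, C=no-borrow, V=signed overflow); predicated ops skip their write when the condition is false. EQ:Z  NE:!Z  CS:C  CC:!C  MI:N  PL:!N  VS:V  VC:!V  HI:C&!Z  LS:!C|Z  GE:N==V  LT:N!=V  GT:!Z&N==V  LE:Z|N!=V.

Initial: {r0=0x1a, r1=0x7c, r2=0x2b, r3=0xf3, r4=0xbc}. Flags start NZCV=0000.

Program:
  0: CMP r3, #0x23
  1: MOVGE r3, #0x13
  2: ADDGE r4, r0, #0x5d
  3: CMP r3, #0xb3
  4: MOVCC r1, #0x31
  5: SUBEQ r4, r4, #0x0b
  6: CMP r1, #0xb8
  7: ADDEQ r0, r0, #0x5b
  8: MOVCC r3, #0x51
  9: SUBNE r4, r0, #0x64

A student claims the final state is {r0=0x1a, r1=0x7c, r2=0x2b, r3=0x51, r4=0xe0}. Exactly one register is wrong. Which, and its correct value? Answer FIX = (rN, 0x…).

FIX = (r4, 0xb6)

[0] flags=1010 → (cmp)
[1] flags=1010 GE?F → skip
[2] flags=1010 GE?F → skip
[3] flags=0010 → (cmp)
[4] flags=0010 CC?F → skip
[5] flags=0010 EQ?F → skip
[6] flags=1001 → (cmp)
[7] flags=1001 EQ?F → skip
[8] flags=1001 CC?T → r3=0x51
[9] flags=1001 NE?T → r4=0xb6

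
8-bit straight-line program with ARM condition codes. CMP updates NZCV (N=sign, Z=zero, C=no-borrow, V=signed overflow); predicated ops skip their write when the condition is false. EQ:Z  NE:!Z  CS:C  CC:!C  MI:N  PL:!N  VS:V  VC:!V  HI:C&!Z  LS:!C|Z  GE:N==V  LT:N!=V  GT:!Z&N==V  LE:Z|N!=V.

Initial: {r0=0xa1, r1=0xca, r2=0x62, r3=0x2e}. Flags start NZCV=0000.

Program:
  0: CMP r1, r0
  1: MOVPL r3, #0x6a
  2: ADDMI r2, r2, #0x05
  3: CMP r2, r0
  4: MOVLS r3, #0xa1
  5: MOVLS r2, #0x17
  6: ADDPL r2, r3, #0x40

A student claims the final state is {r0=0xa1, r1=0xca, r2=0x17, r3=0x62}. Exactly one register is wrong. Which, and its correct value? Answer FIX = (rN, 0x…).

0: ✓ CMP  NZCV=0010
1: ✓ MOVPL  r3←0x6a
2: · ADDMI
3: ✓ CMP  NZCV=1001
4: ✓ MOVLS  r3←0xa1
5: ✓ MOVLS  r2←0x17
6: · ADDPL

FIX = (r3, 0xa1)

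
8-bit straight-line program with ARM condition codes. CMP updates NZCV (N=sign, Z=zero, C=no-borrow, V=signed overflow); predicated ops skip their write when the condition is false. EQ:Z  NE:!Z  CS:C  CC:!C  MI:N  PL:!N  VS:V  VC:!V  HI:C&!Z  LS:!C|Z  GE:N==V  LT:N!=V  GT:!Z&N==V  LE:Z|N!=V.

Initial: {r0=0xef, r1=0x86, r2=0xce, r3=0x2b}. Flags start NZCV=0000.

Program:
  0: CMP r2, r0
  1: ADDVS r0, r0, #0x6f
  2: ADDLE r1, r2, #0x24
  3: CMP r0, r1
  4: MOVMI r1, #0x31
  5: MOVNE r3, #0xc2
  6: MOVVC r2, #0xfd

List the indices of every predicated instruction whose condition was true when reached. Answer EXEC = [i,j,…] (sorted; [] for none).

EXEC = [2,4,5,6]

[0] flags=1000 → (cmp)
[1] flags=1000 VS?F → skip
[2] flags=1000 LE?T → r1=0xf2
[3] flags=1000 → (cmp)
[4] flags=1000 MI?T → r1=0x31
[5] flags=1000 NE?T → r3=0xc2
[6] flags=1000 VC?T → r2=0xfd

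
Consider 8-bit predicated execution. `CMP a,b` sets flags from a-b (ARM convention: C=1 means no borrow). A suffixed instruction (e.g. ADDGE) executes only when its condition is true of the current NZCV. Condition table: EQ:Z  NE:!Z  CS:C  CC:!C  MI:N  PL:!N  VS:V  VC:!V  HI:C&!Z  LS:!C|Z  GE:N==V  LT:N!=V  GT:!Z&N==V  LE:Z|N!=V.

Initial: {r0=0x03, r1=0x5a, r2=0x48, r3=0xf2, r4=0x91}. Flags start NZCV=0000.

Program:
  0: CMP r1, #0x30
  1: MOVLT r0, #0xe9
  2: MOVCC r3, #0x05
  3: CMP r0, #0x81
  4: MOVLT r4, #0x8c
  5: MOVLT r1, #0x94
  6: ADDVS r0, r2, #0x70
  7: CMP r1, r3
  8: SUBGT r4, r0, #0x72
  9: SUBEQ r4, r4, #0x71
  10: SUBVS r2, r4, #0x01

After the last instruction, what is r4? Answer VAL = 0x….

VAL = 0x46

[0] flags=0010 → (cmp)
[1] flags=0010 LT?F → skip
[2] flags=0010 CC?F → skip
[3] flags=1001 → (cmp)
[4] flags=1001 LT?F → skip
[5] flags=1001 LT?F → skip
[6] flags=1001 VS?T → r0=0xb8
[7] flags=0000 → (cmp)
[8] flags=0000 GT?T → r4=0x46
[9] flags=0000 EQ?F → skip
[10] flags=0000 VS?F → skip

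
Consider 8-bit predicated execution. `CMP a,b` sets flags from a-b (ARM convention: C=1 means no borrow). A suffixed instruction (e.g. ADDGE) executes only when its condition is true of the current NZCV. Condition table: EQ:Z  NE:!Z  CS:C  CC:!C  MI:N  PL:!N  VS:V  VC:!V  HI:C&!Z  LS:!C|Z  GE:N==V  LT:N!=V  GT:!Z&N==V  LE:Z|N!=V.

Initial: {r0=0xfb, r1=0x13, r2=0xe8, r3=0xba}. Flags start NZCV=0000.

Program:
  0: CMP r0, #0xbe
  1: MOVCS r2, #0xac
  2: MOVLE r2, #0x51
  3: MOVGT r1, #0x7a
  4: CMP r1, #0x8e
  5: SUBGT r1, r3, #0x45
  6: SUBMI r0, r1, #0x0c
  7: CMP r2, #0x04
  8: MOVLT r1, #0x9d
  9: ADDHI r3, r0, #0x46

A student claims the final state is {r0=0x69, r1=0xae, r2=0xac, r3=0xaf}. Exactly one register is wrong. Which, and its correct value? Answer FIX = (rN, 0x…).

0: ✓ CMP  NZCV=0010
1: ✓ MOVCS  r2←0xac
2: · MOVLE
3: ✓ MOVGT  r1←0x7a
4: ✓ CMP  NZCV=1001
5: ✓ SUBGT  r1←0x75
6: ✓ SUBMI  r0←0x69
7: ✓ CMP  NZCV=1010
8: ✓ MOVLT  r1←0x9d
9: ✓ ADDHI  r3←0xaf

FIX = (r1, 0x9d)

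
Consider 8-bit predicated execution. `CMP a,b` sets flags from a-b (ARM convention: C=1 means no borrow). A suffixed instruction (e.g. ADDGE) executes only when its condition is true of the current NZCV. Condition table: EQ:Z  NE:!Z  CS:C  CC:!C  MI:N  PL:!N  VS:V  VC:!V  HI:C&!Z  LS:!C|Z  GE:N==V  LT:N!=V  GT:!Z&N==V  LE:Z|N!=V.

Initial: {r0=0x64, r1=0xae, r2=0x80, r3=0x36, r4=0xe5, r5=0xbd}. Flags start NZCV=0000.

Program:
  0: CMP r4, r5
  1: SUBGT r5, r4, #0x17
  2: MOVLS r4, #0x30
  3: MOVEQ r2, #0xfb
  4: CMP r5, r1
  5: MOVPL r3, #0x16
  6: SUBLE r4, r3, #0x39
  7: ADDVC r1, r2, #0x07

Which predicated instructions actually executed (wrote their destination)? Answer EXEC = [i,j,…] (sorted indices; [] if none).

EXEC = [1,5,7]

[0] flags=0010 → (cmp)
[1] flags=0010 GT?T → r5=0xce
[2] flags=0010 LS?F → skip
[3] flags=0010 EQ?F → skip
[4] flags=0010 → (cmp)
[5] flags=0010 PL?T → r3=0x16
[6] flags=0010 LE?F → skip
[7] flags=0010 VC?T → r1=0x87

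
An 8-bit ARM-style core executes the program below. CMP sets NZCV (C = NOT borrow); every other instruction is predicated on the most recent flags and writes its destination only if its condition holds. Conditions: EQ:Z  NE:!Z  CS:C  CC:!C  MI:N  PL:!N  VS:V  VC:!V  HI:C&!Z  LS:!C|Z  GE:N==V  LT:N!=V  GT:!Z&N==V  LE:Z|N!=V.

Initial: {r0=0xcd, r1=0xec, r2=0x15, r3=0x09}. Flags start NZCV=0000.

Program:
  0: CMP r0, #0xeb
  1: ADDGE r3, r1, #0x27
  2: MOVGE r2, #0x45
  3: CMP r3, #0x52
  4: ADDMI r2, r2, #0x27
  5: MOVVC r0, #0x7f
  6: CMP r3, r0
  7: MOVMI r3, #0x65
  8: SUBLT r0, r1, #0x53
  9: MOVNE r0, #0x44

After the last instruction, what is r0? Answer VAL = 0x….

VAL = 0x44

0: ✓ CMP  NZCV=1000
1: · ADDGE
2: · MOVGE
3: ✓ CMP  NZCV=1000
4: ✓ ADDMI  r2←0x3c
5: ✓ MOVVC  r0←0x7f
6: ✓ CMP  NZCV=1000
7: ✓ MOVMI  r3←0x65
8: ✓ SUBLT  r0←0x99
9: ✓ MOVNE  r0←0x44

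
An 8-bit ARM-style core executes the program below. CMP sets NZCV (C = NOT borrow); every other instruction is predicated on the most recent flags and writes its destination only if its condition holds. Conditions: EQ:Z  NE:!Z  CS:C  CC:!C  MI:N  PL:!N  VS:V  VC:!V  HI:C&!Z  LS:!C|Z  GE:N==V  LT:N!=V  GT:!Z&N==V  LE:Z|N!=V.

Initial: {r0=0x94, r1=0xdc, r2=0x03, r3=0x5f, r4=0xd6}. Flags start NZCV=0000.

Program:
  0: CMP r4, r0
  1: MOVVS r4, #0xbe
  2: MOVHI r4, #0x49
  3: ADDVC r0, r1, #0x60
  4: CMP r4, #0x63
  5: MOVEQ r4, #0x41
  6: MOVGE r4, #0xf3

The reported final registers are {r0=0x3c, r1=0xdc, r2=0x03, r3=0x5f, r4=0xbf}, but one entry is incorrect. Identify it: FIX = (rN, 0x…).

FIX = (r4, 0x49)

0: ✓ CMP  NZCV=0010
1: · MOVVS
2: ✓ MOVHI  r4←0x49
3: ✓ ADDVC  r0←0x3c
4: ✓ CMP  NZCV=1000
5: · MOVEQ
6: · MOVGE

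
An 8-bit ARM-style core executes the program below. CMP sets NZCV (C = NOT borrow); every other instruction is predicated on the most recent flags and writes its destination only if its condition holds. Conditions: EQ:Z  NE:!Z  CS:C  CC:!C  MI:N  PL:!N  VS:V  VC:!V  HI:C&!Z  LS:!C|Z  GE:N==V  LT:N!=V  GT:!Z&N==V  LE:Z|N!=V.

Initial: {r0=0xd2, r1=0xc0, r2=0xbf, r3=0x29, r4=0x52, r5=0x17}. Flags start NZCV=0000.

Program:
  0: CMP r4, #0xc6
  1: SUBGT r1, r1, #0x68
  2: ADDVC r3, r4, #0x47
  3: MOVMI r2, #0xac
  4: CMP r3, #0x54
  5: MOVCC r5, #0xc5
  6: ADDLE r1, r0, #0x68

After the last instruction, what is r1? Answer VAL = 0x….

0: ✓ CMP  NZCV=1001
1: ✓ SUBGT  r1←0x58
2: · ADDVC
3: ✓ MOVMI  r2←0xac
4: ✓ CMP  NZCV=1000
5: ✓ MOVCC  r5←0xc5
6: ✓ ADDLE  r1←0x3a

VAL = 0x3a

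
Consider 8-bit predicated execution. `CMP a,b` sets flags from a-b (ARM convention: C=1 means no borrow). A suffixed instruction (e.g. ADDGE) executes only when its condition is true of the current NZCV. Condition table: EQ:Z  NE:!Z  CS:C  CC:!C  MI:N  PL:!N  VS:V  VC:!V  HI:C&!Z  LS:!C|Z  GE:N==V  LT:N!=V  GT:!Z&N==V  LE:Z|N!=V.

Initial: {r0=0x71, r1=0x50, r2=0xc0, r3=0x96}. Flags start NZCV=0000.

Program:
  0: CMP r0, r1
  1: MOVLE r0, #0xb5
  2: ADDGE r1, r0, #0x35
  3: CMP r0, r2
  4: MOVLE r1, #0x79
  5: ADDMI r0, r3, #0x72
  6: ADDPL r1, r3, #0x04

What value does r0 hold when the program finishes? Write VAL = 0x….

0: ✓ CMP  NZCV=0010
1: · MOVLE
2: ✓ ADDGE  r1←0xa6
3: ✓ CMP  NZCV=1001
4: · MOVLE
5: ✓ ADDMI  r0←0x08
6: · ADDPL

VAL = 0x08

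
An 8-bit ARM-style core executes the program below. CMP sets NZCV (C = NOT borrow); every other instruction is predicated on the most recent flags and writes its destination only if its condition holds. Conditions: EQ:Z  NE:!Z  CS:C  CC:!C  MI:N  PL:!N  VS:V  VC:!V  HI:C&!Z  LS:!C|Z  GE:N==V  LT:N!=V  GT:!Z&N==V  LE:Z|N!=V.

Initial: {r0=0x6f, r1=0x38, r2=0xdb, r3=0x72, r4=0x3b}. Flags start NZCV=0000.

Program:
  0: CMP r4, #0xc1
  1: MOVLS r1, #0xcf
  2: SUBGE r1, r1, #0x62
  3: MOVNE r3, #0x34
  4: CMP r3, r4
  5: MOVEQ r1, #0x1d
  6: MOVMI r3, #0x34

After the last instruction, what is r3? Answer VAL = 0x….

0: ✓ CMP  NZCV=0000
1: ✓ MOVLS  r1←0xcf
2: ✓ SUBGE  r1←0x6d
3: ✓ MOVNE  r3←0x34
4: ✓ CMP  NZCV=1000
5: · MOVEQ
6: ✓ MOVMI  r3←0x34

VAL = 0x34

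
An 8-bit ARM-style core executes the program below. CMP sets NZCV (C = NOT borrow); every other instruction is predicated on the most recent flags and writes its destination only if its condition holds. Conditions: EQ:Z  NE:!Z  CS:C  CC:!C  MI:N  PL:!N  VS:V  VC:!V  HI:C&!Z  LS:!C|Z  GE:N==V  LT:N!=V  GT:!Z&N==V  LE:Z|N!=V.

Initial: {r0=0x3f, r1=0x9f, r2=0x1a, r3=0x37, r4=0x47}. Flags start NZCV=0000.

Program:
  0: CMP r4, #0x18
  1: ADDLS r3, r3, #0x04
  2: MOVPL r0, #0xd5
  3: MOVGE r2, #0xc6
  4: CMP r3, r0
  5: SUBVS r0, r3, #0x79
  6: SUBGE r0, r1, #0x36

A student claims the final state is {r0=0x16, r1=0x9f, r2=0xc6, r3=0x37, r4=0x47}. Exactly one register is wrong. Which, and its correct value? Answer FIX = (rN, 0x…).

0: ✓ CMP  NZCV=0010
1: · ADDLS
2: ✓ MOVPL  r0←0xd5
3: ✓ MOVGE  r2←0xc6
4: ✓ CMP  NZCV=0000
5: · SUBVS
6: ✓ SUBGE  r0←0x69

FIX = (r0, 0x69)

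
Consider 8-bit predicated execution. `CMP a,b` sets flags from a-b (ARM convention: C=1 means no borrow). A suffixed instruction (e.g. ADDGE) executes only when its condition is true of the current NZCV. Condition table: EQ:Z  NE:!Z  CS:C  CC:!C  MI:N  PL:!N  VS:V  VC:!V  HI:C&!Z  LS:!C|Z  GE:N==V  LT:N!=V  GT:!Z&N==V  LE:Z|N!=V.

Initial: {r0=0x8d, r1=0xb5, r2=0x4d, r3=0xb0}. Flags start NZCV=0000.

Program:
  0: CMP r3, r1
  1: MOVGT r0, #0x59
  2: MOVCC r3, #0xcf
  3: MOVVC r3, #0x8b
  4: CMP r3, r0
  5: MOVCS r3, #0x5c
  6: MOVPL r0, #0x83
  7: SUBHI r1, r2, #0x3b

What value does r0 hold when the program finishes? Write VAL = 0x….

0: ✓ CMP  NZCV=1000
1: · MOVGT
2: ✓ MOVCC  r3←0xcf
3: ✓ MOVVC  r3←0x8b
4: ✓ CMP  NZCV=1000
5: · MOVCS
6: · MOVPL
7: · SUBHI

VAL = 0x8d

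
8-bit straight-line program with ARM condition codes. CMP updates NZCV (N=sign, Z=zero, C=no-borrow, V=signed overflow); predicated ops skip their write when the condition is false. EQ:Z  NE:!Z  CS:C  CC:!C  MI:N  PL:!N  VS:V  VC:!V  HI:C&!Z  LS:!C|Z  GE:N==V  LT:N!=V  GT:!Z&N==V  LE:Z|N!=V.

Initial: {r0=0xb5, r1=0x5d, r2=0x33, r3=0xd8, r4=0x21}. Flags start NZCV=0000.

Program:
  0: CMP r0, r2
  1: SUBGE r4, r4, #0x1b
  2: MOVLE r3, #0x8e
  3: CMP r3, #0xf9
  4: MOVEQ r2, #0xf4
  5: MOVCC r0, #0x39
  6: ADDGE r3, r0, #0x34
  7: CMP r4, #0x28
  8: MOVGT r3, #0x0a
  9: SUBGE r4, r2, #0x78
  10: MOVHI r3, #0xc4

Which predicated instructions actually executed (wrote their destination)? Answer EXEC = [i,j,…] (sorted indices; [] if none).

EXEC = [2,5]

[0] flags=1010 → (cmp)
[1] flags=1010 GE?F → skip
[2] flags=1010 LE?T → r3=0x8e
[3] flags=1000 → (cmp)
[4] flags=1000 EQ?F → skip
[5] flags=1000 CC?T → r0=0x39
[6] flags=1000 GE?F → skip
[7] flags=1000 → (cmp)
[8] flags=1000 GT?F → skip
[9] flags=1000 GE?F → skip
[10] flags=1000 HI?F → skip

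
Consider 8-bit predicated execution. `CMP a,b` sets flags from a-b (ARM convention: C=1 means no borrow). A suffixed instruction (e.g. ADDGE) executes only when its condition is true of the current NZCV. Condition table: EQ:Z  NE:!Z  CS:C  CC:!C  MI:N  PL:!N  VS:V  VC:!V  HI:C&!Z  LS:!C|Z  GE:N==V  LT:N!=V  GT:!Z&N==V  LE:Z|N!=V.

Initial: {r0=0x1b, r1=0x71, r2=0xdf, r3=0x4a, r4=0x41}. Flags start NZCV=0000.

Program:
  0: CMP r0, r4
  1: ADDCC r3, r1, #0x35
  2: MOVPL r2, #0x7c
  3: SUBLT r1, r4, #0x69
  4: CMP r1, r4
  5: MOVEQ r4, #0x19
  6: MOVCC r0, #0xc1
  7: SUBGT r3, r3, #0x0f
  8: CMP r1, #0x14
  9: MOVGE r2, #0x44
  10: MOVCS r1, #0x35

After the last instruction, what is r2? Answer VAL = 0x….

0: ✓ CMP  NZCV=1000
1: ✓ ADDCC  r3←0xa6
2: · MOVPL
3: ✓ SUBLT  r1←0xd8
4: ✓ CMP  NZCV=1010
5: · MOVEQ
6: · MOVCC
7: · SUBGT
8: ✓ CMP  NZCV=1010
9: · MOVGE
10: ✓ MOVCS  r1←0x35

VAL = 0xdf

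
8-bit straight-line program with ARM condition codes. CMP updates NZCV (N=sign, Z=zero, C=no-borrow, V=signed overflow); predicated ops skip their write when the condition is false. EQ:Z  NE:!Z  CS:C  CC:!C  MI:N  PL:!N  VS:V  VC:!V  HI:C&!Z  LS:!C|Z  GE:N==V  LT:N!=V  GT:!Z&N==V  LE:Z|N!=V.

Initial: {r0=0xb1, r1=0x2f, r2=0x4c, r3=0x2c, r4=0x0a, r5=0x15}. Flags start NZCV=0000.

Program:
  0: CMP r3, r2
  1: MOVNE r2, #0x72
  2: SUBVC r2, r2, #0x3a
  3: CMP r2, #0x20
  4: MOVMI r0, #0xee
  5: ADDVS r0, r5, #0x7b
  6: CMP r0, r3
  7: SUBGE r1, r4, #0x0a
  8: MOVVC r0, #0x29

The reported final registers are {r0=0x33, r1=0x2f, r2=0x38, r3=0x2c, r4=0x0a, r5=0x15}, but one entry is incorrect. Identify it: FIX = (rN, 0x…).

0: ✓ CMP  NZCV=1000
1: ✓ MOVNE  r2←0x72
2: ✓ SUBVC  r2←0x38
3: ✓ CMP  NZCV=0010
4: · MOVMI
5: · ADDVS
6: ✓ CMP  NZCV=1010
7: · SUBGE
8: ✓ MOVVC  r0←0x29

FIX = (r0, 0x29)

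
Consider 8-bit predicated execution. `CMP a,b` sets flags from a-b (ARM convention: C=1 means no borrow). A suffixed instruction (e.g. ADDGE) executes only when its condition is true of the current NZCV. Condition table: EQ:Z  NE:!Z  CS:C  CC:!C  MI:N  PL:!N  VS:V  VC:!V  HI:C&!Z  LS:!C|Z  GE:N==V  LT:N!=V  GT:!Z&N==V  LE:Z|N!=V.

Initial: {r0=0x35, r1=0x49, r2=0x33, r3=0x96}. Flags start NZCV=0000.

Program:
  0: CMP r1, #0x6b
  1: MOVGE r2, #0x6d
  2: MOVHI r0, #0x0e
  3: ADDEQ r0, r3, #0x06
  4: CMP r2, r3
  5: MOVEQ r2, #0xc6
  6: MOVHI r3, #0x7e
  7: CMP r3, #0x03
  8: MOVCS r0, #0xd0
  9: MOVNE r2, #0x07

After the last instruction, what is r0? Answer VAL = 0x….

VAL = 0xd0

0: ✓ CMP  NZCV=1000
1: · MOVGE
2: · MOVHI
3: · ADDEQ
4: ✓ CMP  NZCV=1001
5: · MOVEQ
6: · MOVHI
7: ✓ CMP  NZCV=1010
8: ✓ MOVCS  r0←0xd0
9: ✓ MOVNE  r2←0x07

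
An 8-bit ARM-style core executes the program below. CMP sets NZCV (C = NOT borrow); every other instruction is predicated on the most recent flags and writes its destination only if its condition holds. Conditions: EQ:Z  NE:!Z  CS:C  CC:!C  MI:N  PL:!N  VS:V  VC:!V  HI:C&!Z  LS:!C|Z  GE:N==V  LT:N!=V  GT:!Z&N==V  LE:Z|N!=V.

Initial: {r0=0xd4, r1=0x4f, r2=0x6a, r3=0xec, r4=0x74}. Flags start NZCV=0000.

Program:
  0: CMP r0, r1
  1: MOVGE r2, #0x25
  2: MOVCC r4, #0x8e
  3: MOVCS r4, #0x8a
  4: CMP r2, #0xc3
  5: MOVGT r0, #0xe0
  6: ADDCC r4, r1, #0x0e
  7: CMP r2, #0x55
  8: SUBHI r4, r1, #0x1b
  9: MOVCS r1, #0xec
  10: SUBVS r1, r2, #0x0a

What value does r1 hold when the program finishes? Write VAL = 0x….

VAL = 0xec

0: ✓ CMP  NZCV=1010
1: · MOVGE
2: · MOVCC
3: ✓ MOVCS  r4←0x8a
4: ✓ CMP  NZCV=1001
5: ✓ MOVGT  r0←0xe0
6: ✓ ADDCC  r4←0x5d
7: ✓ CMP  NZCV=0010
8: ✓ SUBHI  r4←0x34
9: ✓ MOVCS  r1←0xec
10: · SUBVS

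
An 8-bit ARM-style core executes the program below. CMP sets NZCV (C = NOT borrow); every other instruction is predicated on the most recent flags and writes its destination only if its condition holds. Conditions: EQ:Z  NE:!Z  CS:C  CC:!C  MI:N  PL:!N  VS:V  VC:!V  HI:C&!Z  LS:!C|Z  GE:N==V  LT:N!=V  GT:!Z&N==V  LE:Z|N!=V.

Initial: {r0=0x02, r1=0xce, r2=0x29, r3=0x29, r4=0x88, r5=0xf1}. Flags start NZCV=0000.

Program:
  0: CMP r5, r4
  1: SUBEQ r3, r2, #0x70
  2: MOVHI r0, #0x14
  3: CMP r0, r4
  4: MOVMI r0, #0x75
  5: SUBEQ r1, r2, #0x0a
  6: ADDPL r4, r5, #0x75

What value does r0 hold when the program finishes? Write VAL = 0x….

0: ✓ CMP  NZCV=0010
1: · SUBEQ
2: ✓ MOVHI  r0←0x14
3: ✓ CMP  NZCV=1001
4: ✓ MOVMI  r0←0x75
5: · SUBEQ
6: · ADDPL

VAL = 0x75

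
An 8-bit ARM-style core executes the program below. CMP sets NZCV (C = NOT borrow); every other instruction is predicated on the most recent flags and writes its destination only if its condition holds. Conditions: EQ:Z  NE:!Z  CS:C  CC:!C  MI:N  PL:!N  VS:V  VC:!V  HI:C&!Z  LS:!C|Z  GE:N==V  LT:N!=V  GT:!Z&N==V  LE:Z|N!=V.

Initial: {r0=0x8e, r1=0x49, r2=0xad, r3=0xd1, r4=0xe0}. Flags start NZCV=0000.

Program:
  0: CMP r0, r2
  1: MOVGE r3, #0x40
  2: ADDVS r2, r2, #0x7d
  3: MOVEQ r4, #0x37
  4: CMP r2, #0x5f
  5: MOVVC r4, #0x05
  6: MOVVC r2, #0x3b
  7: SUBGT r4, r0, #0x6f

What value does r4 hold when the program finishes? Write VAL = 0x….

VAL = 0xe0

[0] flags=1000 → (cmp)
[1] flags=1000 GE?F → skip
[2] flags=1000 VS?F → skip
[3] flags=1000 EQ?F → skip
[4] flags=0011 → (cmp)
[5] flags=0011 VC?F → skip
[6] flags=0011 VC?F → skip
[7] flags=0011 GT?F → skip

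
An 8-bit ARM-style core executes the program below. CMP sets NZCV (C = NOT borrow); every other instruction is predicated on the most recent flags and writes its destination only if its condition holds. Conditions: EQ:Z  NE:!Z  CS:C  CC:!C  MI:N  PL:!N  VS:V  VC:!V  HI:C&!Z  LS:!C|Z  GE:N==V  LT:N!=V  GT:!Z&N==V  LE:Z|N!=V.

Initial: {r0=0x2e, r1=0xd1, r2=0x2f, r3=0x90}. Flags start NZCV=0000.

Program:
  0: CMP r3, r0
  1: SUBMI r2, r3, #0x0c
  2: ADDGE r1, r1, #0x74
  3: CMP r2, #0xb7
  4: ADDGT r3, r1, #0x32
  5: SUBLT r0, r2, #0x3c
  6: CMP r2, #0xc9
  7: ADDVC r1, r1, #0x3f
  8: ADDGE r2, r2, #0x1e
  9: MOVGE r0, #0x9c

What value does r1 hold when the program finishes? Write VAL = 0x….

VAL = 0x10

0: ✓ CMP  NZCV=0011
1: · SUBMI
2: · ADDGE
3: ✓ CMP  NZCV=0000
4: ✓ ADDGT  r3←0x03
5: · SUBLT
6: ✓ CMP  NZCV=0000
7: ✓ ADDVC  r1←0x10
8: ✓ ADDGE  r2←0x4d
9: ✓ MOVGE  r0←0x9c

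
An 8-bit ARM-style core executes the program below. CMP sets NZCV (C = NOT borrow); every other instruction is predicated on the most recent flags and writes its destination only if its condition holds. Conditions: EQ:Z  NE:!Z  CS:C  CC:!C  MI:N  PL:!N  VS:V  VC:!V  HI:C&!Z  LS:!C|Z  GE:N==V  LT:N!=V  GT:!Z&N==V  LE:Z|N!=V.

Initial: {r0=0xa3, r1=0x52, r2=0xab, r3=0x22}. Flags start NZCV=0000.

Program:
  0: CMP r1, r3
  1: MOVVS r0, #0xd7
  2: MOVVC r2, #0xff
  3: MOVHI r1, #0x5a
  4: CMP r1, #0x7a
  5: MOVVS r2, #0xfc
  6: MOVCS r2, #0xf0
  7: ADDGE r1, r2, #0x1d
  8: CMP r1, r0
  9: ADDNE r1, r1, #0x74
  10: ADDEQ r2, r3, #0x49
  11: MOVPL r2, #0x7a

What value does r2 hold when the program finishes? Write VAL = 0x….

VAL = 0xff

[0] flags=0010 → (cmp)
[1] flags=0010 VS?F → skip
[2] flags=0010 VC?T → r2=0xff
[3] flags=0010 HI?T → r1=0x5a
[4] flags=1000 → (cmp)
[5] flags=1000 VS?F → skip
[6] flags=1000 CS?F → skip
[7] flags=1000 GE?F → skip
[8] flags=1001 → (cmp)
[9] flags=1001 NE?T → r1=0xce
[10] flags=1001 EQ?F → skip
[11] flags=1001 PL?F → skip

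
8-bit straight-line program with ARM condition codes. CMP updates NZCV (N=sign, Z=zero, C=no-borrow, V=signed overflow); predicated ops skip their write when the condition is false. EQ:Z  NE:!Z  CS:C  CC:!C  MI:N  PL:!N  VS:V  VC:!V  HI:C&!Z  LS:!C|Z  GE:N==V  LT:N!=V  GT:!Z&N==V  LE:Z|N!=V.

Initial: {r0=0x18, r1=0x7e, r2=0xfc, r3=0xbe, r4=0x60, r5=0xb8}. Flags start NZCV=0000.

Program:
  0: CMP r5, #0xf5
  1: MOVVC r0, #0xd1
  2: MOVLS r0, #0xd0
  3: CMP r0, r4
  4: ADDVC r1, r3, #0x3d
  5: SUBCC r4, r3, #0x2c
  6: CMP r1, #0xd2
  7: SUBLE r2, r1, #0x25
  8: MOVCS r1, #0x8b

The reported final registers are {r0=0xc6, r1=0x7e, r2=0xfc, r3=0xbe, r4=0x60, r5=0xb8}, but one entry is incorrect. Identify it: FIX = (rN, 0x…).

FIX = (r0, 0xd0)

[0] flags=1000 → (cmp)
[1] flags=1000 VC?T → r0=0xd1
[2] flags=1000 LS?T → r0=0xd0
[3] flags=0011 → (cmp)
[4] flags=0011 VC?F → skip
[5] flags=0011 CC?F → skip
[6] flags=1001 → (cmp)
[7] flags=1001 LE?F → skip
[8] flags=1001 CS?F → skip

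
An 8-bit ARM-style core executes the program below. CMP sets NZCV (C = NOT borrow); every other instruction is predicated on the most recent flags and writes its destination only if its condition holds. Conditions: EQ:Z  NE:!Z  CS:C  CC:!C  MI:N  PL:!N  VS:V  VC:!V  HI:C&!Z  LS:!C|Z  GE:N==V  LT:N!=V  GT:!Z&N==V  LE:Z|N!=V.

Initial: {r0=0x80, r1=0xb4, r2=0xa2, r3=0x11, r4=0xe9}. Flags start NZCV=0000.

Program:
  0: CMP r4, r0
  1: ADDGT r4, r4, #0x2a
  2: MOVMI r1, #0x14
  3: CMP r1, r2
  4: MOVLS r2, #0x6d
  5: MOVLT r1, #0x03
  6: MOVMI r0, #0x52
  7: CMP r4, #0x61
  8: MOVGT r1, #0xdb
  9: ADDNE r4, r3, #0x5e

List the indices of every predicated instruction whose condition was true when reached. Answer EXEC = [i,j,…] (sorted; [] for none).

EXEC = [1,9]

0: ✓ CMP  NZCV=0010
1: ✓ ADDGT  r4←0x13
2: · MOVMI
3: ✓ CMP  NZCV=0010
4: · MOVLS
5: · MOVLT
6: · MOVMI
7: ✓ CMP  NZCV=1000
8: · MOVGT
9: ✓ ADDNE  r4←0x6f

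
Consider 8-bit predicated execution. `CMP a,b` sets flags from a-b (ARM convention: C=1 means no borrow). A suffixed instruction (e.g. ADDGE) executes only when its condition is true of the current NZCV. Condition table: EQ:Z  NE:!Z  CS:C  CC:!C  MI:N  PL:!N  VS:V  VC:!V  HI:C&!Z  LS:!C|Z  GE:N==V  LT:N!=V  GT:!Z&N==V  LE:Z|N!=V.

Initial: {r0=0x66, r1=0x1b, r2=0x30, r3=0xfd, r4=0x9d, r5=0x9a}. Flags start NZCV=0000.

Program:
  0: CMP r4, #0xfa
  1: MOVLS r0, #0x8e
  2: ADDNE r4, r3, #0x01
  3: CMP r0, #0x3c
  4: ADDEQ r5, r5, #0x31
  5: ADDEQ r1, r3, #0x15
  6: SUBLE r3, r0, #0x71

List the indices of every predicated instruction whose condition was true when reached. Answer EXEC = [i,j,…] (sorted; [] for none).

EXEC = [1,2,6]

[0] flags=1000 → (cmp)
[1] flags=1000 LS?T → r0=0x8e
[2] flags=1000 NE?T → r4=0xfe
[3] flags=0011 → (cmp)
[4] flags=0011 EQ?F → skip
[5] flags=0011 EQ?F → skip
[6] flags=0011 LE?T → r3=0x1d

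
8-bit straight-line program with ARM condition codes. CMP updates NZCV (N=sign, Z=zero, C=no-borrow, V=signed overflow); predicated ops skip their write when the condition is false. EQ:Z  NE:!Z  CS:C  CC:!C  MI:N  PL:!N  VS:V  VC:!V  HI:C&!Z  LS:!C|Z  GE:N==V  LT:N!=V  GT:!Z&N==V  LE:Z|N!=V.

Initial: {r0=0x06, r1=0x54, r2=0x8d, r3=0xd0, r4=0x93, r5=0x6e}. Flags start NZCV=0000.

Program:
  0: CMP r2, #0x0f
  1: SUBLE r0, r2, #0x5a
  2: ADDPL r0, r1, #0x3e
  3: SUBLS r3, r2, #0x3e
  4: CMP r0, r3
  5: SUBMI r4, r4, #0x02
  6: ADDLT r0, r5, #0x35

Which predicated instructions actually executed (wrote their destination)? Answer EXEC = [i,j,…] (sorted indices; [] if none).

[0] flags=0011 → (cmp)
[1] flags=0011 LE?T → r0=0x33
[2] flags=0011 PL?T → r0=0x92
[3] flags=0011 LS?F → skip
[4] flags=1000 → (cmp)
[5] flags=1000 MI?T → r4=0x91
[6] flags=1000 LT?T → r0=0xa3

EXEC = [1,2,5,6]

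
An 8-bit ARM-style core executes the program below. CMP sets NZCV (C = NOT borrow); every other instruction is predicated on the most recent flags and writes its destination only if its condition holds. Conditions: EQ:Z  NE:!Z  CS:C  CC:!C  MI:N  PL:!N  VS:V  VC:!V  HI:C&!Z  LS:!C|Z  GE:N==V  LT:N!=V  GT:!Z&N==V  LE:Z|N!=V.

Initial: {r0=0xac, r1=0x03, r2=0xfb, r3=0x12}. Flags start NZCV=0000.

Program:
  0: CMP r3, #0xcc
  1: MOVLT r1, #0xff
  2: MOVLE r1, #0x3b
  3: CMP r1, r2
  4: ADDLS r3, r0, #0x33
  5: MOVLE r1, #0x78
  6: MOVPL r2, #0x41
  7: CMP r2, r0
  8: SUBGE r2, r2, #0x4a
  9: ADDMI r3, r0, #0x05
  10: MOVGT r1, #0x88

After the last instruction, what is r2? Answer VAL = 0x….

[0] flags=0000 → (cmp)
[1] flags=0000 LT?F → skip
[2] flags=0000 LE?F → skip
[3] flags=0000 → (cmp)
[4] flags=0000 LS?T → r3=0xdf
[5] flags=0000 LE?F → skip
[6] flags=0000 PL?T → r2=0x41
[7] flags=1001 → (cmp)
[8] flags=1001 GE?T → r2=0xf7
[9] flags=1001 MI?T → r3=0xb1
[10] flags=1001 GT?T → r1=0x88

VAL = 0xf7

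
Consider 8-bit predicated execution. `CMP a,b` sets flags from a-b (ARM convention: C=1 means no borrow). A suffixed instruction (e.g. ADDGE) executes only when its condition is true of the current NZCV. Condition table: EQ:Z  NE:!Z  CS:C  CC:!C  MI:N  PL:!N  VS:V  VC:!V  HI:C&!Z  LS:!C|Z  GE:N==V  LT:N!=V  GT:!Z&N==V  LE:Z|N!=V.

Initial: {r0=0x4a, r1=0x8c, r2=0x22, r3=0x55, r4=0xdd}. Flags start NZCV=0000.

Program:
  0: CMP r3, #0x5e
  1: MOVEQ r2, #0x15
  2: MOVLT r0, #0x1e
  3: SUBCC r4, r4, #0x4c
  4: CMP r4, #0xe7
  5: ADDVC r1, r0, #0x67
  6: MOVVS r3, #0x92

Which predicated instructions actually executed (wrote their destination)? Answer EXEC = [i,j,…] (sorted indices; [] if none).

[0] flags=1000 → (cmp)
[1] flags=1000 EQ?F → skip
[2] flags=1000 LT?T → r0=0x1e
[3] flags=1000 CC?T → r4=0x91
[4] flags=1000 → (cmp)
[5] flags=1000 VC?T → r1=0x85
[6] flags=1000 VS?F → skip

EXEC = [2,3,5]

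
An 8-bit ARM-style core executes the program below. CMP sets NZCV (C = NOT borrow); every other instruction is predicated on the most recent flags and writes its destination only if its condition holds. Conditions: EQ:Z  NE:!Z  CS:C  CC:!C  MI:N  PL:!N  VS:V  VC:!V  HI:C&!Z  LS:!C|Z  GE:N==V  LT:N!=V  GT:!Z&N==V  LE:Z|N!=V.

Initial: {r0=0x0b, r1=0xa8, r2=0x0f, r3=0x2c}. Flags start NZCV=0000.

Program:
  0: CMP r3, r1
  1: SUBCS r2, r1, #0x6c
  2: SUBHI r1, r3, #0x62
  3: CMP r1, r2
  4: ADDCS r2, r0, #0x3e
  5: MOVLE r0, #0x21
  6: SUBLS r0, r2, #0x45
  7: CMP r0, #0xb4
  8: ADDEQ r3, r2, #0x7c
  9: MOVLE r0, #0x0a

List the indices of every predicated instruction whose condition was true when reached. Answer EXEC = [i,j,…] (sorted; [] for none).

[0] flags=1001 → (cmp)
[1] flags=1001 CS?F → skip
[2] flags=1001 HI?F → skip
[3] flags=1010 → (cmp)
[4] flags=1010 CS?T → r2=0x49
[5] flags=1010 LE?T → r0=0x21
[6] flags=1010 LS?F → skip
[7] flags=0000 → (cmp)
[8] flags=0000 EQ?F → skip
[9] flags=0000 LE?F → skip

EXEC = [4,5]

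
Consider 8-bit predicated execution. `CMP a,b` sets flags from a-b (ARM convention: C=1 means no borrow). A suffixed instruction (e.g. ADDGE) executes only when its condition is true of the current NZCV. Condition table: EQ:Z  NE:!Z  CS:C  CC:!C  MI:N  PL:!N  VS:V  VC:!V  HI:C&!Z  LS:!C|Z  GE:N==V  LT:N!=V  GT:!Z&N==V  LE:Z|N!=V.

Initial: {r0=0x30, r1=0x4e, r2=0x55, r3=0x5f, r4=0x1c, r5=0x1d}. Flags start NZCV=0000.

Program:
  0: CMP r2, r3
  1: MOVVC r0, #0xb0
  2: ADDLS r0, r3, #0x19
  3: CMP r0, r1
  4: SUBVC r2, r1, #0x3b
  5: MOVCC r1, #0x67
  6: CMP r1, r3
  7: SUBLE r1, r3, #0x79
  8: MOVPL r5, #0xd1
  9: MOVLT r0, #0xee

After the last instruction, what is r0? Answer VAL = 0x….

VAL = 0xee

0: ✓ CMP  NZCV=1000
1: ✓ MOVVC  r0←0xb0
2: ✓ ADDLS  r0←0x78
3: ✓ CMP  NZCV=0010
4: ✓ SUBVC  r2←0x13
5: · MOVCC
6: ✓ CMP  NZCV=1000
7: ✓ SUBLE  r1←0xe6
8: · MOVPL
9: ✓ MOVLT  r0←0xee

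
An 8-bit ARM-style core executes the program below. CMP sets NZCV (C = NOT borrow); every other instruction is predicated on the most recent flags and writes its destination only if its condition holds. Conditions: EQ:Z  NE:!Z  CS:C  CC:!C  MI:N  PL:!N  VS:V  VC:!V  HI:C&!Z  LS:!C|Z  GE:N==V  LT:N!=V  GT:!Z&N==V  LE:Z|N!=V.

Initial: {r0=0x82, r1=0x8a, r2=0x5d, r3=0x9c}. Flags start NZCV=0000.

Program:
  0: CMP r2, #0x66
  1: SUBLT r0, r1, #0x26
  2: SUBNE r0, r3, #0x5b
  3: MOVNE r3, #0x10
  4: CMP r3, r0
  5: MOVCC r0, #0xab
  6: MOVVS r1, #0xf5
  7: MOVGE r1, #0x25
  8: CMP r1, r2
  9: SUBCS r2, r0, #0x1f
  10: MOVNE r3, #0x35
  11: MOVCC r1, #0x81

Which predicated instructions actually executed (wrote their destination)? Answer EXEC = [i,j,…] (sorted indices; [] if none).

[0] flags=1000 → (cmp)
[1] flags=1000 LT?T → r0=0x64
[2] flags=1000 NE?T → r0=0x41
[3] flags=1000 NE?T → r3=0x10
[4] flags=1000 → (cmp)
[5] flags=1000 CC?T → r0=0xab
[6] flags=1000 VS?F → skip
[7] flags=1000 GE?F → skip
[8] flags=0011 → (cmp)
[9] flags=0011 CS?T → r2=0x8c
[10] flags=0011 NE?T → r3=0x35
[11] flags=0011 CC?F → skip

EXEC = [1,2,3,5,9,10]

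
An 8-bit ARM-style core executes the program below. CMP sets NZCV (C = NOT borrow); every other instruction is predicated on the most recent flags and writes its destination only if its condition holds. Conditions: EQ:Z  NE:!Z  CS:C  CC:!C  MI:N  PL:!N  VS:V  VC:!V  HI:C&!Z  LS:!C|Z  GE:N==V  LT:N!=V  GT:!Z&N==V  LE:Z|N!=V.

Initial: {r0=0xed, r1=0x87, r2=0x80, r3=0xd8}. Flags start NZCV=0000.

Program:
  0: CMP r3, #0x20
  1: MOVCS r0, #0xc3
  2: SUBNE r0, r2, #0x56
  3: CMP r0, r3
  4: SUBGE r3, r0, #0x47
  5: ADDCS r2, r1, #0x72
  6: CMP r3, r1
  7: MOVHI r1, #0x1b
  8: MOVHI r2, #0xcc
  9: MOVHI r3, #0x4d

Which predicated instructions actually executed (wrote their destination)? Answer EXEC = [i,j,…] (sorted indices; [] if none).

EXEC = [1,2,4,7,8,9]

[0] flags=1010 → (cmp)
[1] flags=1010 CS?T → r0=0xc3
[2] flags=1010 NE?T → r0=0x2a
[3] flags=0000 → (cmp)
[4] flags=0000 GE?T → r3=0xe3
[5] flags=0000 CS?F → skip
[6] flags=0010 → (cmp)
[7] flags=0010 HI?T → r1=0x1b
[8] flags=0010 HI?T → r2=0xcc
[9] flags=0010 HI?T → r3=0x4d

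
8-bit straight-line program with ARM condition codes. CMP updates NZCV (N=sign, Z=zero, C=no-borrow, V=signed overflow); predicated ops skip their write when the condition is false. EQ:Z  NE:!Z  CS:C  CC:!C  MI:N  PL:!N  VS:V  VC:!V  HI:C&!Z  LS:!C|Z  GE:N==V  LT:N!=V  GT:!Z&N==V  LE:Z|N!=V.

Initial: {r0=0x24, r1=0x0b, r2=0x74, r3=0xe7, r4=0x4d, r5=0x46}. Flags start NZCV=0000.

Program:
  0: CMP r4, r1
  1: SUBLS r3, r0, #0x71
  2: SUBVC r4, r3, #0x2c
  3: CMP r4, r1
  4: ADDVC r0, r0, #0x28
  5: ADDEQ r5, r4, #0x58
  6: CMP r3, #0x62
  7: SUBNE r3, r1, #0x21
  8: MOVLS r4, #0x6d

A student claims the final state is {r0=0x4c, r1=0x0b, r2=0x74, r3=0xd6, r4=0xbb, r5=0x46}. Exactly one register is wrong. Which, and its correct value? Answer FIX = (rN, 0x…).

FIX = (r3, 0xea)

[0] flags=0010 → (cmp)
[1] flags=0010 LS?F → skip
[2] flags=0010 VC?T → r4=0xbb
[3] flags=1010 → (cmp)
[4] flags=1010 VC?T → r0=0x4c
[5] flags=1010 EQ?F → skip
[6] flags=1010 → (cmp)
[7] flags=1010 NE?T → r3=0xea
[8] flags=1010 LS?F → skip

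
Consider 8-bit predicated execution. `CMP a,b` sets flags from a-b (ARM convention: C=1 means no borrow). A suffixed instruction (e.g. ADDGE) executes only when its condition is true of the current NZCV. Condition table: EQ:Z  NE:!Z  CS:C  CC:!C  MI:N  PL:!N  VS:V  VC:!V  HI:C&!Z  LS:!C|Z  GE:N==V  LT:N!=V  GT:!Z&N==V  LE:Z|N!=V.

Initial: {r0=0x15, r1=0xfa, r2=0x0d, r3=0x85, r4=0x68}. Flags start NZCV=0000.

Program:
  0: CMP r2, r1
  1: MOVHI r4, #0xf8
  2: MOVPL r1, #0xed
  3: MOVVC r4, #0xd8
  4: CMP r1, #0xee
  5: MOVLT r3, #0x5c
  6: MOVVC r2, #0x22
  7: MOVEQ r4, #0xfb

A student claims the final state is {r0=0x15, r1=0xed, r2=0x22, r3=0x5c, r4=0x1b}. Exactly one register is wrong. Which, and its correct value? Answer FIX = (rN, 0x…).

0: ✓ CMP  NZCV=0000
1: · MOVHI
2: ✓ MOVPL  r1←0xed
3: ✓ MOVVC  r4←0xd8
4: ✓ CMP  NZCV=1000
5: ✓ MOVLT  r3←0x5c
6: ✓ MOVVC  r2←0x22
7: · MOVEQ

FIX = (r4, 0xd8)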